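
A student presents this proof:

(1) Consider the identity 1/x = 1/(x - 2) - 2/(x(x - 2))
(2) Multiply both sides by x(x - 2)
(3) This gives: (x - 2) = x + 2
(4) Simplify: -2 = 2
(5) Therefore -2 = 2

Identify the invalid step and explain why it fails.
Step 3: This gives: (x - 2) = x + 2

Step 3 makes a sign error when clearing denominators. Multiplying -2/(x(x - 2)) by x(x - 2) gives -2, not +2. The correct result is (x - 2) = x - 2, which is trivially true, not (x - 2) = x + 2. (Step 1 is a valid identity: 1/(x - 2) - 2/(x(x - 2)) = (x - 2)/(x(x - 2)) = 1/x.)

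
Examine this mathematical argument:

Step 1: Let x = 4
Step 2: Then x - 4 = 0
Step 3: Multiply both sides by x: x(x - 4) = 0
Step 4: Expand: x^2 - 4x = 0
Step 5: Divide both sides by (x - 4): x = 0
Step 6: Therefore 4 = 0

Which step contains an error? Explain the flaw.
Step 5: Divide both sides by (x - 4): x = 0

Step 5 divides both sides by (x - 4). However, since x = 4, we have (x - 4) = 0. Division by zero is undefined, making this step invalid.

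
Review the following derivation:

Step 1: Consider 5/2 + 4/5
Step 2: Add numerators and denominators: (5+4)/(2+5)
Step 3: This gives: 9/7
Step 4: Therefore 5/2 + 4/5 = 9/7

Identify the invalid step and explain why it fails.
Step 2: Add numerators and denominators: (5+4)/(2+5)

Step 2 incorrectly adds fractions by separately adding numerators and denominators. This is wrong. The correct method requires a common denominator: 5/2 + 4/5 = (5×5 + 4×2)/(2×5) = 33/10 = 33/10. The method used gives 9/7, which is different.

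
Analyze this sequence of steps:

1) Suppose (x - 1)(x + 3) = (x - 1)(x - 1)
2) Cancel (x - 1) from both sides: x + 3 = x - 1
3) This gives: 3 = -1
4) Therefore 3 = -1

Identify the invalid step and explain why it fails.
Step 2: Cancel (x - 1) from both sides: x + 3 = x - 1

Step 2 cancels (x - 1) from both sides. This is only valid if (x - 1) ≠ 0, i.e., x ≠ 1. When x = 1, both sides equal zero regardless of the other factors. The correct approach requires considering x = 1 as a separate case.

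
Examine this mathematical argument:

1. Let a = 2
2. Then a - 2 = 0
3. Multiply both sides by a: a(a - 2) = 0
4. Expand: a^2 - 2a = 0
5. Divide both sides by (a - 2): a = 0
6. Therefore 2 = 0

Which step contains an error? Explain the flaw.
Step 5: Divide both sides by (a - 2): a = 0

Step 5 divides both sides by (a - 2). However, since a = 2, we have (a - 2) = 0. Division by zero is undefined, making this step invalid.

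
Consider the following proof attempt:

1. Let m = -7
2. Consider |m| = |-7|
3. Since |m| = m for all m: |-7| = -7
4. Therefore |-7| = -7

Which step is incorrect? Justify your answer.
Step 3: Since |m| = m for all m: |-7| = -7

Step 3 incorrectly states that |m| = m for all m. The correct definition is |m| = m when m >= 0, and |m| = -m when m < 0. Since -7 < 0, we have |-7| = -(-7) = 7, not -7.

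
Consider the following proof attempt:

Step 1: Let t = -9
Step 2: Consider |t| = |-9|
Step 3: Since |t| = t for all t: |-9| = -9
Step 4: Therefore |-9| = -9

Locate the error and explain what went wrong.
Step 3: Since |t| = t for all t: |-9| = -9

Step 3 incorrectly states that |t| = t for all t. The correct definition is |t| = t when t >= 0, and |t| = -t when t < 0. Since -9 < 0, we have |-9| = -(-9) = 9, not -9.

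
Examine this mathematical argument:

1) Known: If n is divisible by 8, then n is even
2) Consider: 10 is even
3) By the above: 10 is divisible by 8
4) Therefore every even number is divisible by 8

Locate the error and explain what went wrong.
Step 3: By the above: 10 is divisible by 8

Step 3 commits the fallacy of affirming the consequent. The known fact 'divisible by 8 → even' does NOT imply 'even → divisible by 8'. That would be the converse, which is false. For example, 10 is even but 10 ÷ 8 = 1.25, which is not an integer.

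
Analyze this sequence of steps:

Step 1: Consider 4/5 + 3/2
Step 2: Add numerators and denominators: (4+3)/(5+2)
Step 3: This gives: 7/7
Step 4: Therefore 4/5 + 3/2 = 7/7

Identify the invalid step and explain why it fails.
Step 2: Add numerators and denominators: (4+3)/(5+2)

Step 2 incorrectly adds fractions by separately adding numerators and denominators. This is wrong. The correct method requires a common denominator: 4/5 + 3/2 = (4×2 + 3×5)/(5×2) = 23/10 = 23/10. The method used gives 7/7, which is different.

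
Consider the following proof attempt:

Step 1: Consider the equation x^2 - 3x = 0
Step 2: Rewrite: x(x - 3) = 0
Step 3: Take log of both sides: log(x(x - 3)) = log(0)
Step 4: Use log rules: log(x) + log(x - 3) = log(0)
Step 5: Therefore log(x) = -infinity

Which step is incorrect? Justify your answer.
Step 3: Take log of both sides: log(x(x - 3)) = log(0)

Step 3 takes the logarithm of both sides, resulting in log(0) on the right side. The logarithm is only defined for positive numbers; log(0) is undefined (approaches negative infinity). This operation is invalid.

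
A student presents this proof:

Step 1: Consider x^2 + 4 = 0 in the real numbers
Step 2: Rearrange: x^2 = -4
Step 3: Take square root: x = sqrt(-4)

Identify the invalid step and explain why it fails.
Step 3: Take square root: x = sqrt(-4)

Step 3 takes the square root of -4, which is negative. In the real number system, the square root of a negative number is undefined. The equation x^2 + 4 = 0 has no real solutions. Square roots of negative numbers only exist in the complex numbers.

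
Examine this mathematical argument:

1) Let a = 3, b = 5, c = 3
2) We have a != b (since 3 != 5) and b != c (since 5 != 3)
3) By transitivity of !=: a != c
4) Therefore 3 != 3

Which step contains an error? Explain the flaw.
Step 3: By transitivity of !=: a != c

Step 3 incorrectly applies transitivity to the '!=' relation. Transitivity states: if a R b and b R c, then a R c. However, '!=' is not transitive. Counterexample: 3 != 5 and 5 != 3, but 3 = 3 (both equal 3). Transitivity holds for relations like <, <=, =, but not for !=.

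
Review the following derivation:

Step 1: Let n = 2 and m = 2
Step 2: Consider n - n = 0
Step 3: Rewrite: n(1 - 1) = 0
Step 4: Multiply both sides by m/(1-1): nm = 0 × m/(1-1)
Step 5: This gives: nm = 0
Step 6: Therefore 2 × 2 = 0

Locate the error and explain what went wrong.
Step 4: Multiply both sides by m/(1-1): nm = 0 × m/(1-1)

Step 4 multiplies both sides by m/(1-1). However, 1-1 = 0, so this is multiplication by m/0, which is undefined. We cannot multiply by an undefined expression.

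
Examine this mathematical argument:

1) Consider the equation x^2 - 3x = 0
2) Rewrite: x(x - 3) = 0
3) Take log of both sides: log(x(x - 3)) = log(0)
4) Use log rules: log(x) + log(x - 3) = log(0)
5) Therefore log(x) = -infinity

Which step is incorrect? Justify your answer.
Step 3: Take log of both sides: log(x(x - 3)) = log(0)

Step 3 takes the logarithm of both sides, resulting in log(0) on the right side. The logarithm is only defined for positive numbers; log(0) is undefined (approaches negative infinity). This operation is invalid.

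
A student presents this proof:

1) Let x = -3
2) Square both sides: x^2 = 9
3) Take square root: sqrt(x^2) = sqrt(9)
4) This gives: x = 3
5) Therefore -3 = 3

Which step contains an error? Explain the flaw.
Step 4: This gives: x = 3

Step 4 incorrectly states that sqrt(x^2) = x. The correct identity is sqrt(x^2) = |x|. Since x = -3 < 0, we have sqrt(x^2) = |-3| = 3, not x = -3.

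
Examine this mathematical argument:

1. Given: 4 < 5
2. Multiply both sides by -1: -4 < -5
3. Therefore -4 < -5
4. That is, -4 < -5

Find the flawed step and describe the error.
Step 2: Multiply both sides by -1: -4 < -5

Step 2 multiplies both sides by -1 but fails to reverse the inequality sign. When multiplying (or dividing) an inequality by a negative number, the direction must be reversed. Since 4 < 5, we should get -4 > -5, i.e., -4 > -5.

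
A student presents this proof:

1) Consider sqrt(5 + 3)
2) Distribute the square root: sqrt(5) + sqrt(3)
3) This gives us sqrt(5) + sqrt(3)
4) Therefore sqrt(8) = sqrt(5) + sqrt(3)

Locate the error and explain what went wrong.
Step 2: Distribute the square root: sqrt(5) + sqrt(3)

Step 2 incorrectly 'distributes' the square root over addition. The square root function does not distribute: sqrt(a + b) ≠ sqrt(a) + sqrt(b). In fact, sqrt(5 + 3) = sqrt(8) ≈ 2.8284, while sqrt(5) + sqrt(3) ≈ 3.9681.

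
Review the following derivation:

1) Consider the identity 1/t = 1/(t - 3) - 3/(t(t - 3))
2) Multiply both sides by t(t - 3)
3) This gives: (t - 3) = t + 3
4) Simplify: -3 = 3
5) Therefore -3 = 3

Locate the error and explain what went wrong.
Step 3: This gives: (t - 3) = t + 3

Step 3 makes a sign error when clearing denominators. Multiplying -3/(t(t - 3)) by t(t - 3) gives -3, not +3. The correct result is (t - 3) = t - 3, which is trivially true, not (t - 3) = t + 3. (Step 1 is a valid identity: 1/(t - 3) - 3/(t(t - 3)) = (t - 3)/(t(t - 3)) = 1/t.)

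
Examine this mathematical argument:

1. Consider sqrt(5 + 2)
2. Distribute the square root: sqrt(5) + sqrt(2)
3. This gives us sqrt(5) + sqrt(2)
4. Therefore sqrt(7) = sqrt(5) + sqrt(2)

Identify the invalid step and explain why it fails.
Step 2: Distribute the square root: sqrt(5) + sqrt(2)

Step 2 incorrectly 'distributes' the square root over addition. The square root function does not distribute: sqrt(a + b) ≠ sqrt(a) + sqrt(b). In fact, sqrt(5 + 2) = sqrt(7) ≈ 2.6458, while sqrt(5) + sqrt(2) ≈ 3.6503.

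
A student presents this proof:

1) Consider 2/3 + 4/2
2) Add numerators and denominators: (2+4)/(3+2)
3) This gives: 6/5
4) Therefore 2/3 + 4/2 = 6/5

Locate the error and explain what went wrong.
Step 2: Add numerators and denominators: (2+4)/(3+2)

Step 2 incorrectly adds fractions by separately adding numerators and denominators. This is wrong. The correct method requires a common denominator: 2/3 + 4/2 = (2×2 + 4×3)/(3×2) = 16/6 = 8/3. The method used gives 6/5, which is different.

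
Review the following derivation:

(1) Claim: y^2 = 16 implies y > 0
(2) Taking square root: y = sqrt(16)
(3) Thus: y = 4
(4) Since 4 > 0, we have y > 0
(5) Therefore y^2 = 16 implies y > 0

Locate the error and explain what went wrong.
Step 2: Taking square root: y = sqrt(16)

Step 2 takes the square root and assumes the positive root only. The equation y^2 = 16 actually has two solutions: y = 4 and y = -4. The proof silently assumes y > 0 without justification, then uses this assumption to conclude y > 0, which is circular. The counterexample y = -4 shows the claim is false.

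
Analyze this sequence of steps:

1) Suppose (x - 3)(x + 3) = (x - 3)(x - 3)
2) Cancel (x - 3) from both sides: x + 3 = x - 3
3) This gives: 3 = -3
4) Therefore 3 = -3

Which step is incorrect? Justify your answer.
Step 2: Cancel (x - 3) from both sides: x + 3 = x - 3

Step 2 cancels (x - 3) from both sides. This is only valid if (x - 3) ≠ 0, i.e., x ≠ 3. When x = 3, both sides equal zero regardless of the other factors. The correct approach requires considering x = 3 as a separate case.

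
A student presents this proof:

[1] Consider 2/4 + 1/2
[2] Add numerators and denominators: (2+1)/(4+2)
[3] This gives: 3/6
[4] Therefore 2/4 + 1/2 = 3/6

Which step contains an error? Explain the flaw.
Step 2: Add numerators and denominators: (2+1)/(4+2)

Step 2 incorrectly adds fractions by separately adding numerators and denominators. This is wrong. The correct method requires a common denominator: 2/4 + 1/2 = (2×2 + 1×4)/(4×2) = 8/8 = 1. The method used gives 3/6, which is different.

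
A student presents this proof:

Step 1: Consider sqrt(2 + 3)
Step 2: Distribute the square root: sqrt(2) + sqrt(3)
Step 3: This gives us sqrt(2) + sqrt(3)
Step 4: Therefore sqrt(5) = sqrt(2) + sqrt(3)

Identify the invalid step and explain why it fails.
Step 2: Distribute the square root: sqrt(2) + sqrt(3)

Step 2 incorrectly 'distributes' the square root over addition. The square root function does not distribute: sqrt(a + b) ≠ sqrt(a) + sqrt(b). In fact, sqrt(2 + 3) = sqrt(5) ≈ 2.2361, while sqrt(2) + sqrt(3) ≈ 3.1463.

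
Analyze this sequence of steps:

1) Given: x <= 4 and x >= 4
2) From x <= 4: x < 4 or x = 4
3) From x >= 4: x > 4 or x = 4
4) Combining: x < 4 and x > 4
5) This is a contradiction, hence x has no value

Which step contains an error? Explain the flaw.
Step 4: Combining: x < 4 and x > 4

Step 4 incorrectly combines the conditions. From x <= 4 and x >= 4, the intersection is x = 4. The error treats the 'or' cases as 'and' requirements. The correct conclusion is that x = 4 is the unique solution, not that no solution exists.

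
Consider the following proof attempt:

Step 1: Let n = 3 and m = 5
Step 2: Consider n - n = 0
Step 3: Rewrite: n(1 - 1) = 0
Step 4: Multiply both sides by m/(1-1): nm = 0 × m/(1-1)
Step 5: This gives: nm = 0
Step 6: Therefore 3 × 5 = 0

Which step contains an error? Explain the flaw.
Step 4: Multiply both sides by m/(1-1): nm = 0 × m/(1-1)

Step 4 multiplies both sides by m/(1-1). However, 1-1 = 0, so this is multiplication by m/0, which is undefined. We cannot multiply by an undefined expression.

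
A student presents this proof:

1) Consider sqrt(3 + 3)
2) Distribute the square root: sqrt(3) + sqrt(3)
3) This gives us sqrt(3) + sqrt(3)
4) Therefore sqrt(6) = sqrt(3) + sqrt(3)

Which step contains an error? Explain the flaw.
Step 2: Distribute the square root: sqrt(3) + sqrt(3)

Step 2 incorrectly 'distributes' the square root over addition. The square root function does not distribute: sqrt(a + b) ≠ sqrt(a) + sqrt(b). In fact, sqrt(3 + 3) = sqrt(6) ≈ 2.4495, while sqrt(3) + sqrt(3) ≈ 3.4641.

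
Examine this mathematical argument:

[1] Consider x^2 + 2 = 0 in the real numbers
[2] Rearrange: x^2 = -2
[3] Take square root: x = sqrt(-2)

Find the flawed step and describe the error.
Step 3: Take square root: x = sqrt(-2)

Step 3 takes the square root of -2, which is negative. In the real number system, the square root of a negative number is undefined. The equation x^2 + 2 = 0 has no real solutions. Square roots of negative numbers only exist in the complex numbers.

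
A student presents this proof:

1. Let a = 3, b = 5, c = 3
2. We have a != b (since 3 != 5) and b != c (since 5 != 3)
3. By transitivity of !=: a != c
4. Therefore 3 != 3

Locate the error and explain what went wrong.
Step 3: By transitivity of !=: a != c

Step 3 incorrectly applies transitivity to the '!=' relation. Transitivity states: if a R b and b R c, then a R c. However, '!=' is not transitive. Counterexample: 3 != 5 and 5 != 3, but 3 = 3 (both equal 3). Transitivity holds for relations like <, <=, =, but not for !=.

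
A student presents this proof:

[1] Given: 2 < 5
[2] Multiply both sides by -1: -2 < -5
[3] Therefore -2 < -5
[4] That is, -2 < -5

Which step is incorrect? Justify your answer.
Step 2: Multiply both sides by -1: -2 < -5

Step 2 multiplies both sides by -1 but fails to reverse the inequality sign. When multiplying (or dividing) an inequality by a negative number, the direction must be reversed. Since 2 < 5, we should get -2 > -5, i.e., -2 > -5.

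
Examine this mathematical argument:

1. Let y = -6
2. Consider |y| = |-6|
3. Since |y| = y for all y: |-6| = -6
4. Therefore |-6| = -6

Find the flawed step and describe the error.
Step 3: Since |y| = y for all y: |-6| = -6

Step 3 incorrectly states that |y| = y for all y. The correct definition is |y| = y when y >= 0, and |y| = -y when y < 0. Since -6 < 0, we have |-6| = -(-6) = 6, not -6.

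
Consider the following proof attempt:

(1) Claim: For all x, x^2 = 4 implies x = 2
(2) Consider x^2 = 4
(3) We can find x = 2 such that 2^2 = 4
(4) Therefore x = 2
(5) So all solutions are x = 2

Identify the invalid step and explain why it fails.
Step 4: Therefore x = 2

Step 4 incorrectly concludes that x = 2 is the only solution. The proof shows that x = 2 is A solution (existence), but does not show it is the ONLY solution (uniqueness). In fact, x = -2 is also a solution since (-2)^2 = 4. Finding one solution doesn't prove there are no others.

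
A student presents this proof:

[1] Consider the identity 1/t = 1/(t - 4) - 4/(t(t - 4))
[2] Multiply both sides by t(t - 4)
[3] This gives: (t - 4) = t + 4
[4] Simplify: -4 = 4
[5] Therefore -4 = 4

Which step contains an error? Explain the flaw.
Step 3: This gives: (t - 4) = t + 4

Step 3 makes a sign error when clearing denominators. Multiplying -4/(t(t - 4)) by t(t - 4) gives -4, not +4. The correct result is (t - 4) = t - 4, which is trivially true, not (t - 4) = t + 4. (Step 1 is a valid identity: 1/(t - 4) - 4/(t(t - 4)) = (t - 4)/(t(t - 4)) = 1/t.)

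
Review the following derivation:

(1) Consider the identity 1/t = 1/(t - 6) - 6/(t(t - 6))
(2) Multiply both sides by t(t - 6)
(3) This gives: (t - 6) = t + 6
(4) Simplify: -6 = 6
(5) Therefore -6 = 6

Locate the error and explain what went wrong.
Step 3: This gives: (t - 6) = t + 6

Step 3 makes a sign error when clearing denominators. Multiplying -6/(t(t - 6)) by t(t - 6) gives -6, not +6. The correct result is (t - 6) = t - 6, which is trivially true, not (t - 6) = t + 6. (Step 1 is a valid identity: 1/(t - 6) - 6/(t(t - 6)) = (t - 6)/(t(t - 6)) = 1/t.)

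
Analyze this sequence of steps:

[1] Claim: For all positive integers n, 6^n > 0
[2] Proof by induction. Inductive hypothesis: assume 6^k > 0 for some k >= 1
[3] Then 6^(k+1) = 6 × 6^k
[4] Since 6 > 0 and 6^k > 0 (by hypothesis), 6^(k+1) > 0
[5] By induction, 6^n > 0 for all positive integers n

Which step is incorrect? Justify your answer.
Step 5: By induction, 6^n > 0 for all positive integers n

Step 5 concludes the proof by induction, but no base case was ever established. A valid induction proof requires: (1) a base case proving 6^1 > 0, and (2) an inductive step showing IF 6^k > 0 THEN 6^(k+1) > 0. Steps 2-4 correctly establish the inductive step, but without the base case the conclusion in step 5 does not follow.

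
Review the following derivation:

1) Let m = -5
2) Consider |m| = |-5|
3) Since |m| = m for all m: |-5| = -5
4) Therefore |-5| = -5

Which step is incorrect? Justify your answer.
Step 3: Since |m| = m for all m: |-5| = -5

Step 3 incorrectly states that |m| = m for all m. The correct definition is |m| = m when m >= 0, and |m| = -m when m < 0. Since -5 < 0, we have |-5| = -(-5) = 5, not -5.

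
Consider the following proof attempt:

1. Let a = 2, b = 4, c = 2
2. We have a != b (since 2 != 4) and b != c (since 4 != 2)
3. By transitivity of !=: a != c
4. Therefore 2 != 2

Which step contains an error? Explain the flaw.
Step 3: By transitivity of !=: a != c

Step 3 incorrectly applies transitivity to the '!=' relation. Transitivity states: if a R b and b R c, then a R c. However, '!=' is not transitive. Counterexample: 2 != 4 and 4 != 2, but 2 = 2 (both equal 2). Transitivity holds for relations like <, <=, =, but not for !=.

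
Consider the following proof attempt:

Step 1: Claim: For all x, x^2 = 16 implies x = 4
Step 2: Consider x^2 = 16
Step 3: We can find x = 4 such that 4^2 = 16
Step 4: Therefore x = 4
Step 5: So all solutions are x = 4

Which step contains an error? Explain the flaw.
Step 4: Therefore x = 4

Step 4 incorrectly concludes that x = 4 is the only solution. The proof shows that x = 4 is A solution (existence), but does not show it is the ONLY solution (uniqueness). In fact, x = -4 is also a solution since (-4)^2 = 16. Finding one solution doesn't prove there are no others.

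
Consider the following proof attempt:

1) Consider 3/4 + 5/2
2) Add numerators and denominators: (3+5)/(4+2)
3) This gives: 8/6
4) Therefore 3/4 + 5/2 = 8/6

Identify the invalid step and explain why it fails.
Step 2: Add numerators and denominators: (3+5)/(4+2)

Step 2 incorrectly adds fractions by separately adding numerators and denominators. This is wrong. The correct method requires a common denominator: 3/4 + 5/2 = (3×2 + 5×4)/(4×2) = 26/8 = 13/4. The method used gives 8/6, which is different.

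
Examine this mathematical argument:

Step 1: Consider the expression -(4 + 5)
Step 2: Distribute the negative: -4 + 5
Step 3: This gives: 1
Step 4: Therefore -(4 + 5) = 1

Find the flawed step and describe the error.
Step 2: Distribute the negative: -4 + 5

Step 2 incorrectly distributes the negative sign. The correct distribution is -(4 + 5) = -4 - 5 = -9. The negative must be applied to both terms, not just the first. The error treats -(4 + 5) as -4 + 5, which equals 1 instead of -9.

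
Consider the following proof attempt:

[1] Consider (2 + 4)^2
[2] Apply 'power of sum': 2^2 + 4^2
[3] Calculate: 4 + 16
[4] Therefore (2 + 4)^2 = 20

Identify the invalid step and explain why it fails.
Step 2: Apply 'power of sum': 2^2 + 4^2

Step 2 incorrectly applies a non-existent rule '(a+b)^n = a^n + b^n'. This is false in general. The correct expansion uses the binomial theorem. The actual value is (2 + 4)^2 = 6^2 = 36, not 20.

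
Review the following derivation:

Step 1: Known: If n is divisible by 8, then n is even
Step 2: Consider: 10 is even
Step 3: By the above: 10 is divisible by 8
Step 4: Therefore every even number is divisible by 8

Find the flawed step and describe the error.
Step 3: By the above: 10 is divisible by 8

Step 3 commits the fallacy of affirming the consequent. The known fact 'divisible by 8 → even' does NOT imply 'even → divisible by 8'. That would be the converse, which is false. For example, 10 is even but 10 ÷ 8 = 1.25, which is not an integer.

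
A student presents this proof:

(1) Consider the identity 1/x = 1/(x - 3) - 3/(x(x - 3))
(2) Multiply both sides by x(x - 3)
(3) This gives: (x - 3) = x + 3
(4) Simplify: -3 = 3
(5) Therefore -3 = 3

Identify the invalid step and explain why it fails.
Step 3: This gives: (x - 3) = x + 3

Step 3 makes a sign error when clearing denominators. Multiplying -3/(x(x - 3)) by x(x - 3) gives -3, not +3. The correct result is (x - 3) = x - 3, which is trivially true, not (x - 3) = x + 3. (Step 1 is a valid identity: 1/(x - 3) - 3/(x(x - 3)) = (x - 3)/(x(x - 3)) = 1/x.)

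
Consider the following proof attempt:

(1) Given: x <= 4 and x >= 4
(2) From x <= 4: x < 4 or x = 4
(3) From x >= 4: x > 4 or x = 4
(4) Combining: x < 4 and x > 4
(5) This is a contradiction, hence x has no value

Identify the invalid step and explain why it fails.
Step 4: Combining: x < 4 and x > 4

Step 4 incorrectly combines the conditions. From x <= 4 and x >= 4, the intersection is x = 4. The error treats the 'or' cases as 'and' requirements. The correct conclusion is that x = 4 is the unique solution, not that no solution exists.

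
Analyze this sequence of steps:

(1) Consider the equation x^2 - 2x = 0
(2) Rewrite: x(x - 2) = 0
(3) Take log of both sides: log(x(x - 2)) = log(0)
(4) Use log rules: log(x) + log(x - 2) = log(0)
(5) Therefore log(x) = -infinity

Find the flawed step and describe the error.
Step 3: Take log of both sides: log(x(x - 2)) = log(0)

Step 3 takes the logarithm of both sides, resulting in log(0) on the right side. The logarithm is only defined for positive numbers; log(0) is undefined (approaches negative infinity). This operation is invalid.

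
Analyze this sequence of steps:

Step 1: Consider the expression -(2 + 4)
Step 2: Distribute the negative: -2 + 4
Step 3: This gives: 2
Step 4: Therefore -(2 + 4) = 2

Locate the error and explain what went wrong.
Step 2: Distribute the negative: -2 + 4

Step 2 incorrectly distributes the negative sign. The correct distribution is -(2 + 4) = -2 - 4 = -6. The negative must be applied to both terms, not just the first. The error treats -(2 + 4) as -2 + 4, which equals 2 instead of -6.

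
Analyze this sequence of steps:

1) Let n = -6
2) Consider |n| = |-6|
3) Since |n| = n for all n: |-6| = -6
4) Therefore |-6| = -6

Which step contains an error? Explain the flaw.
Step 3: Since |n| = n for all n: |-6| = -6

Step 3 incorrectly states that |n| = n for all n. The correct definition is |n| = n when n >= 0, and |n| = -n when n < 0. Since -6 < 0, we have |-6| = -(-6) = 6, not -6.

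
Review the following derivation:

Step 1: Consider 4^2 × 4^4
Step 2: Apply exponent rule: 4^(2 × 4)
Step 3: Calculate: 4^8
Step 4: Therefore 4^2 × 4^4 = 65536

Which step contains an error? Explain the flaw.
Step 2: Apply exponent rule: 4^(2 × 4)

Step 2 incorrectly states that a^b × a^c = a^(b×c). The correct rule is a^b × a^c = a^(b+c). The actual value is 4^2 × 4^4 = 4^6 = 4096, not 4^8 = 65536.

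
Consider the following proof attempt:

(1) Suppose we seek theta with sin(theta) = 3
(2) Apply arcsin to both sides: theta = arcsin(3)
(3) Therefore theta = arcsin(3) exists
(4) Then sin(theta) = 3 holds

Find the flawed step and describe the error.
Step 2: Apply arcsin to both sides: theta = arcsin(3)

Step 2 applies arcsin to 3. However, arcsin(x) is only defined for x in [-1, 1] because sin(theta) can only produce values in that range. Since |3| > 1, arcsin(3) is undefined. There is no angle whose sine equals 3.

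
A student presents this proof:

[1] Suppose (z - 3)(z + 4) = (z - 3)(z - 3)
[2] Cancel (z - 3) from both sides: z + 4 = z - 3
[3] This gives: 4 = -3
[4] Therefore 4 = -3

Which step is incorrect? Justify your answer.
Step 2: Cancel (z - 3) from both sides: z + 4 = z - 3

Step 2 cancels (z - 3) from both sides. This is only valid if (z - 3) ≠ 0, i.e., z ≠ 3. When z = 3, both sides equal zero regardless of the other factors. The correct approach requires considering z = 3 as a separate case.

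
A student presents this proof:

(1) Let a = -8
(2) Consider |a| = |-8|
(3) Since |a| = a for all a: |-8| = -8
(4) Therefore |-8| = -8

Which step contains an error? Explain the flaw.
Step 3: Since |a| = a for all a: |-8| = -8

Step 3 incorrectly states that |a| = a for all a. The correct definition is |a| = a when a >= 0, and |a| = -a when a < 0. Since -8 < 0, we have |-8| = -(-8) = 8, not -8.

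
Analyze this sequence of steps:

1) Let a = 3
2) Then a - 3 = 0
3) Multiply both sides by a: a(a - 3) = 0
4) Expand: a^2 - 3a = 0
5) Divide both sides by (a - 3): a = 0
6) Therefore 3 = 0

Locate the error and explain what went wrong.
Step 5: Divide both sides by (a - 3): a = 0

Step 5 divides both sides by (a - 3). However, since a = 3, we have (a - 3) = 0. Division by zero is undefined, making this step invalid.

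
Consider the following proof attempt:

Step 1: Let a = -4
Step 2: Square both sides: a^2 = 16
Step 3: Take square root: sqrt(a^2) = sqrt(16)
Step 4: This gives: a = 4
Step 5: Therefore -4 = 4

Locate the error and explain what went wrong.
Step 4: This gives: a = 4

Step 4 incorrectly states that sqrt(a^2) = a. The correct identity is sqrt(a^2) = |a|. Since a = -4 < 0, we have sqrt(a^2) = |-4| = 4, not a = -4.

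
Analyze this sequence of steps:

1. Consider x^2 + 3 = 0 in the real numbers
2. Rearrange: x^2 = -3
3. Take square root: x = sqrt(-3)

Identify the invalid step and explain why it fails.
Step 3: Take square root: x = sqrt(-3)

Step 3 takes the square root of -3, which is negative. In the real number system, the square root of a negative number is undefined. The equation x^2 + 3 = 0 has no real solutions. Square roots of negative numbers only exist in the complex numbers.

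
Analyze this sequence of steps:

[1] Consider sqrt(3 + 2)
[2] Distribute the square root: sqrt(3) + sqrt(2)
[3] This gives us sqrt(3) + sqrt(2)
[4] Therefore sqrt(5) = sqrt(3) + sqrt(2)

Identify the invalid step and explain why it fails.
Step 2: Distribute the square root: sqrt(3) + sqrt(2)

Step 2 incorrectly 'distributes' the square root over addition. The square root function does not distribute: sqrt(a + b) ≠ sqrt(a) + sqrt(b). In fact, sqrt(3 + 2) = sqrt(5) ≈ 2.2361, while sqrt(3) + sqrt(2) ≈ 3.1463.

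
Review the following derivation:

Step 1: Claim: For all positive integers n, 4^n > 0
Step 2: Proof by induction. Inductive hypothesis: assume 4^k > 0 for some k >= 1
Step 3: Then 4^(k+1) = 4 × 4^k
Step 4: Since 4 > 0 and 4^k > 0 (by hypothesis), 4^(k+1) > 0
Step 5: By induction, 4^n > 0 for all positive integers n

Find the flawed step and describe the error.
Step 5: By induction, 4^n > 0 for all positive integers n

Step 5 concludes the proof by induction, but no base case was ever established. A valid induction proof requires: (1) a base case proving 4^1 > 0, and (2) an inductive step showing IF 4^k > 0 THEN 4^(k+1) > 0. Steps 2-4 correctly establish the inductive step, but without the base case the conclusion in step 5 does not follow.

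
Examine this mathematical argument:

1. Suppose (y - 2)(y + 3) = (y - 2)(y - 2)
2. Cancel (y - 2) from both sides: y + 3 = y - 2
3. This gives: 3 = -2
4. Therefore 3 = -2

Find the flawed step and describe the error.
Step 2: Cancel (y - 2) from both sides: y + 3 = y - 2

Step 2 cancels (y - 2) from both sides. This is only valid if (y - 2) ≠ 0, i.e., y ≠ 2. When y = 2, both sides equal zero regardless of the other factors. The correct approach requires considering y = 2 as a separate case.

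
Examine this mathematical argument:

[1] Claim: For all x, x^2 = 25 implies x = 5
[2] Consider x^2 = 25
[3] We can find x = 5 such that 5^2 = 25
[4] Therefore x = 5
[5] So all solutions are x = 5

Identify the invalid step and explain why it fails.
Step 4: Therefore x = 5

Step 4 incorrectly concludes that x = 5 is the only solution. The proof shows that x = 5 is A solution (existence), but does not show it is the ONLY solution (uniqueness). In fact, x = -5 is also a solution since (-5)^2 = 25. Finding one solution doesn't prove there are no others.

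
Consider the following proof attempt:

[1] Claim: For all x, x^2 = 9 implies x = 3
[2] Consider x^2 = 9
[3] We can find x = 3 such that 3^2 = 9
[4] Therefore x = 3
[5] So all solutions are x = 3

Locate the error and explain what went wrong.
Step 4: Therefore x = 3

Step 4 incorrectly concludes that x = 3 is the only solution. The proof shows that x = 3 is A solution (existence), but does not show it is the ONLY solution (uniqueness). In fact, x = -3 is also a solution since (-3)^2 = 9. Finding one solution doesn't prove there are no others.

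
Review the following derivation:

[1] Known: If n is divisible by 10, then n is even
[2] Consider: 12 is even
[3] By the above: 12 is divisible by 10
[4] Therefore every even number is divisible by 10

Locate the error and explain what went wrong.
Step 3: By the above: 12 is divisible by 10

Step 3 commits the fallacy of affirming the consequent. The known fact 'divisible by 10 → even' does NOT imply 'even → divisible by 10'. That would be the converse, which is false. For example, 12 is even but 12 ÷ 10 = 1.20, which is not an integer.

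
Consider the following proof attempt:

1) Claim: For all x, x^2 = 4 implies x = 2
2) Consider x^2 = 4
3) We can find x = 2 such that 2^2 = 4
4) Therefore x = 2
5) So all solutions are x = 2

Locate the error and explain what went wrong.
Step 4: Therefore x = 2

Step 4 incorrectly concludes that x = 2 is the only solution. The proof shows that x = 2 is A solution (existence), but does not show it is the ONLY solution (uniqueness). In fact, x = -2 is also a solution since (-2)^2 = 4. Finding one solution doesn't prove there are no others.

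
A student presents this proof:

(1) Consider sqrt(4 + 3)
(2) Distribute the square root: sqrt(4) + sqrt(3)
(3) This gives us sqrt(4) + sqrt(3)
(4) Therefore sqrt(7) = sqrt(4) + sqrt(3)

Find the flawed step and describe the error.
Step 2: Distribute the square root: sqrt(4) + sqrt(3)

Step 2 incorrectly 'distributes' the square root over addition. The square root function does not distribute: sqrt(a + b) ≠ sqrt(a) + sqrt(b). In fact, sqrt(4 + 3) = sqrt(7) ≈ 2.6458, while sqrt(4) + sqrt(3) ≈ 3.7321.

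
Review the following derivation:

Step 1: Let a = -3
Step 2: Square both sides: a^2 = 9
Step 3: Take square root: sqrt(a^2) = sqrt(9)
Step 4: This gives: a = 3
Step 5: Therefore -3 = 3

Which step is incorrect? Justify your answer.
Step 4: This gives: a = 3

Step 4 incorrectly states that sqrt(a^2) = a. The correct identity is sqrt(a^2) = |a|. Since a = -3 < 0, we have sqrt(a^2) = |-3| = 3, not a = -3.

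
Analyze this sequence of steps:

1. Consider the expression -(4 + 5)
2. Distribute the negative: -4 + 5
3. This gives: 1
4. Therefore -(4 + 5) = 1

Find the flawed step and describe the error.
Step 2: Distribute the negative: -4 + 5

Step 2 incorrectly distributes the negative sign. The correct distribution is -(4 + 5) = -4 - 5 = -9. The negative must be applied to both terms, not just the first. The error treats -(4 + 5) as -4 + 5, which equals 1 instead of -9.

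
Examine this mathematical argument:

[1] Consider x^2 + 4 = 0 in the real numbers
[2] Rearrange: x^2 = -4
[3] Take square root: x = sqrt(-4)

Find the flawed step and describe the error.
Step 3: Take square root: x = sqrt(-4)

Step 3 takes the square root of -4, which is negative. In the real number system, the square root of a negative number is undefined. The equation x^2 + 4 = 0 has no real solutions. Square roots of negative numbers only exist in the complex numbers.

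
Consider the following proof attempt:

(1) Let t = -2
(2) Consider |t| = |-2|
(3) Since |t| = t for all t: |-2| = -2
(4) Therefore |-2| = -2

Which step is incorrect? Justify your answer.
Step 3: Since |t| = t for all t: |-2| = -2

Step 3 incorrectly states that |t| = t for all t. The correct definition is |t| = t when t >= 0, and |t| = -t when t < 0. Since -2 < 0, we have |-2| = -(-2) = 2, not -2.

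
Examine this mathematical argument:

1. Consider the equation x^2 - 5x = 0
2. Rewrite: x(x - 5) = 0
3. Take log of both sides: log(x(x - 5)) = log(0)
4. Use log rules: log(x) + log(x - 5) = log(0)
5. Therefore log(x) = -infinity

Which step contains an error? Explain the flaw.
Step 3: Take log of both sides: log(x(x - 5)) = log(0)

Step 3 takes the logarithm of both sides, resulting in log(0) on the right side. The logarithm is only defined for positive numbers; log(0) is undefined (approaches negative infinity). This operation is invalid.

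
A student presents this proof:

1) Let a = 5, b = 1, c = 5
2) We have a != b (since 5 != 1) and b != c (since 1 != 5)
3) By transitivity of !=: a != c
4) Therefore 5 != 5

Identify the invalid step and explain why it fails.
Step 3: By transitivity of !=: a != c

Step 3 incorrectly applies transitivity to the '!=' relation. Transitivity states: if a R b and b R c, then a R c. However, '!=' is not transitive. Counterexample: 5 != 1 and 1 != 5, but 5 = 5 (both equal 5). Transitivity holds for relations like <, <=, =, but not for !=.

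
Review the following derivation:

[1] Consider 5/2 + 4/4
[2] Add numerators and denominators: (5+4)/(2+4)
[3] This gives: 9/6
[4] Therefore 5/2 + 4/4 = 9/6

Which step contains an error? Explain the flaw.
Step 2: Add numerators and denominators: (5+4)/(2+4)

Step 2 incorrectly adds fractions by separately adding numerators and denominators. This is wrong. The correct method requires a common denominator: 5/2 + 4/4 = (5×4 + 4×2)/(2×4) = 28/8 = 7/2. The method used gives 9/6, which is different.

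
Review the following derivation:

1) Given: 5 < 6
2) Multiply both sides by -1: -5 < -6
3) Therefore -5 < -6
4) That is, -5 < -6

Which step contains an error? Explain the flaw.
Step 2: Multiply both sides by -1: -5 < -6

Step 2 multiplies both sides by -1 but fails to reverse the inequality sign. When multiplying (or dividing) an inequality by a negative number, the direction must be reversed. Since 5 < 6, we should get -5 > -6, i.e., -5 > -6.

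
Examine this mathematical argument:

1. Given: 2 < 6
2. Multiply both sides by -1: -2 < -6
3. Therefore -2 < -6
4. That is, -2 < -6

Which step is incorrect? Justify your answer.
Step 2: Multiply both sides by -1: -2 < -6

Step 2 multiplies both sides by -1 but fails to reverse the inequality sign. When multiplying (or dividing) an inequality by a negative number, the direction must be reversed. Since 2 < 6, we should get -2 > -6, i.e., -2 > -6.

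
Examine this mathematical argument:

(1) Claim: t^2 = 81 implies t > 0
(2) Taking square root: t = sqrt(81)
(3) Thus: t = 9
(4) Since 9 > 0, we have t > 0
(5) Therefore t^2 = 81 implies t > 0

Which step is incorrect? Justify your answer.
Step 2: Taking square root: t = sqrt(81)

Step 2 takes the square root and assumes the positive root only. The equation t^2 = 81 actually has two solutions: t = 9 and t = -9. The proof silently assumes t > 0 without justification, then uses this assumption to conclude t > 0, which is circular. The counterexample t = -9 shows the claim is false.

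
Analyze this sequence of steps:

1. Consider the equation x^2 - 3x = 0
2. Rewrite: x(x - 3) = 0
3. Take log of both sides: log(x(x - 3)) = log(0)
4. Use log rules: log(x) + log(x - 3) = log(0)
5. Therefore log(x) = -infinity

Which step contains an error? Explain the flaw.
Step 3: Take log of both sides: log(x(x - 3)) = log(0)

Step 3 takes the logarithm of both sides, resulting in log(0) on the right side. The logarithm is only defined for positive numbers; log(0) is undefined (approaches negative infinity). This operation is invalid.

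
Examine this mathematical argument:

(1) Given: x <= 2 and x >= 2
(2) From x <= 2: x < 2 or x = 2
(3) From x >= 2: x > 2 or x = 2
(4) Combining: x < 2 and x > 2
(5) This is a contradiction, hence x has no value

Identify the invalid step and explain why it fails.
Step 4: Combining: x < 2 and x > 2

Step 4 incorrectly combines the conditions. From x <= 2 and x >= 2, the intersection is x = 2. The error treats the 'or' cases as 'and' requirements. The correct conclusion is that x = 2 is the unique solution, not that no solution exists.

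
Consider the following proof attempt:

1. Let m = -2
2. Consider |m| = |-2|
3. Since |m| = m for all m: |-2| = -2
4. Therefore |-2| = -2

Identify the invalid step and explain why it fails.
Step 3: Since |m| = m for all m: |-2| = -2

Step 3 incorrectly states that |m| = m for all m. The correct definition is |m| = m when m >= 0, and |m| = -m when m < 0. Since -2 < 0, we have |-2| = -(-2) = 2, not -2.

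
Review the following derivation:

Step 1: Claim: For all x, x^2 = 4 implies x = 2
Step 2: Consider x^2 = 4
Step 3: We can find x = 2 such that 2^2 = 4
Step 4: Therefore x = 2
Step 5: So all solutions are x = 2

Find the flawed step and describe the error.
Step 4: Therefore x = 2

Step 4 incorrectly concludes that x = 2 is the only solution. The proof shows that x = 2 is A solution (existence), but does not show it is the ONLY solution (uniqueness). In fact, x = -2 is also a solution since (-2)^2 = 4. Finding one solution doesn't prove there are no others.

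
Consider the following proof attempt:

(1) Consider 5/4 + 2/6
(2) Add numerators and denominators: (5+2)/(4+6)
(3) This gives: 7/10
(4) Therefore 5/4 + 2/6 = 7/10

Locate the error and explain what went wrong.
Step 2: Add numerators and denominators: (5+2)/(4+6)

Step 2 incorrectly adds fractions by separately adding numerators and denominators. This is wrong. The correct method requires a common denominator: 5/4 + 2/6 = (5×6 + 2×4)/(4×6) = 38/24 = 19/12. The method used gives 7/10, which is different.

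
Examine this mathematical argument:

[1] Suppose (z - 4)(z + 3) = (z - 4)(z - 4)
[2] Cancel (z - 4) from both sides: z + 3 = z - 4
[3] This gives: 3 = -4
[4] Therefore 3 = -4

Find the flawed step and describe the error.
Step 2: Cancel (z - 4) from both sides: z + 3 = z - 4

Step 2 cancels (z - 4) from both sides. This is only valid if (z - 4) ≠ 0, i.e., z ≠ 4. When z = 4, both sides equal zero regardless of the other factors. The correct approach requires considering z = 4 as a separate case.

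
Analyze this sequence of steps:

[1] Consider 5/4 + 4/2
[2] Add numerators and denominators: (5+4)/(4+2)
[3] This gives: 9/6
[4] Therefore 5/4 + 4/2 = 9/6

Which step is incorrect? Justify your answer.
Step 2: Add numerators and denominators: (5+4)/(4+2)

Step 2 incorrectly adds fractions by separately adding numerators and denominators. This is wrong. The correct method requires a common denominator: 5/4 + 4/2 = (5×2 + 4×4)/(4×2) = 26/8 = 13/4. The method used gives 9/6, which is different.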